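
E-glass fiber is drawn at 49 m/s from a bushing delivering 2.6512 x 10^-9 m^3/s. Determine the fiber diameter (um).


Cross-sectional area from continuity:
  A = Q / v = 2.6512 x 10^-9 / 49 = 5.410612 x 10^-11 m^2
Diameter from circular cross-section:
  d = sqrt(4A / pi) * 10^6 (m -> um)
  d = sqrt(4 * 5.410612 x 10^-11 / pi) * 10^6 = 8.3 um

8.3 um


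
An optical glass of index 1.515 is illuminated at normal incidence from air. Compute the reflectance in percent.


Fresnel reflectance at normal incidence:
  R = ((n - 1)/(n + 1))^2
  (n - 1)/(n + 1) = (1.515 - 1)/(1.515 + 1) = 0.204771
  R = 0.204771^2 = 0.0419312
  R(%) = 0.0419312 * 100 = 4.193%

4.193%


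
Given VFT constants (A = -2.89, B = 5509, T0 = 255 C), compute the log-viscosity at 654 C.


VFT equation: log(eta) = A + B / (T - T0)
  T - T0 = 654 - 255 = 399
  B / (T - T0) = 5509 / 399 = 13.807
  log(eta) = -2.89 + 13.807 = 10.917

10.917


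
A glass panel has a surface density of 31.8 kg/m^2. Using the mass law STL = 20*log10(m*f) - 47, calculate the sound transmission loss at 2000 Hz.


Mass law: STL = 20 * log10(m * f) - 47
  m * f = 31.8 * 2000 = 63600
  log10(63600) = 4.80346
  STL = 20 * 4.80346 - 47 = 96.0692 - 47 = 49.1 dB

49.1 dB


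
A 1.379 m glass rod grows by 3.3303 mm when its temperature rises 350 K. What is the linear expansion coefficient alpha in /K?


Rearrange dL = alpha * L0 * dT for alpha:
  alpha = dL / (L0 * dT)
  alpha = (3.3303 / 1000) / (1.379 * 350) = 0.0000069 /K = 6.9 x 10^-6 /K

6.9 x 10^-6 /K


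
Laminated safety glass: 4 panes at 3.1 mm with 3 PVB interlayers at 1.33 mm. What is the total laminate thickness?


Total thickness = glass contribution + PVB contribution
  Glass: 4 * 3.1 = 12.4 mm
  PVB: 3 * 1.33 = 3.99 mm
  Total = 12.4 + 3.99 = 16.39 mm

16.39 mm


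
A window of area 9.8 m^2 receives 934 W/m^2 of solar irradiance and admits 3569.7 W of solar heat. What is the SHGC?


Rearrange Q = Area * SHGC * Irradiance:
  SHGC = Q / (Area * Irradiance)
  SHGC = 3569.7 / (9.8 * 934) = 0.39

0.39


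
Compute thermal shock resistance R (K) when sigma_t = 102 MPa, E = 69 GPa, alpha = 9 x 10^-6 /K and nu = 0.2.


Thermal shock resistance: R = sigma * (1 - nu) / (E * alpha)
  Numerator = 102 * (1 - 0.2) = 81.6
  Denominator = 69 * 1000 * (9 x 10^-6) = 0.621
  R = 81.6 / 0.621 = 131.4 K

131.4 K


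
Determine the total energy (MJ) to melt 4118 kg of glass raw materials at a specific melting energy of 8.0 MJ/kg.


Total energy = mass * specific energy
  E = 4118 * 8.0 = 32944 MJ

32944 MJ


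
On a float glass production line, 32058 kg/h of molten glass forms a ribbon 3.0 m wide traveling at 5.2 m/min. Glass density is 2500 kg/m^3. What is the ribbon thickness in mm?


Ribbon cross-section from mass balance:
  Volume rate = throughput / density = 32058 / 2500 = 12.8232 m^3/h
  thickness = volume rate / (speed * 60 * width), i.e.
  thickness = throughput / (60 * speed * width * density) * 1000
  thickness = 32058 / (60 * 5.2 * 3.0 * 2500) * 1000 = 13.7 mm

13.7 mm


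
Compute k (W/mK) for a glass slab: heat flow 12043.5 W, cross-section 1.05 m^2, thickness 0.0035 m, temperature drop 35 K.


Fourier's law rearranged: k = Q * t / (A * dT)
  Numerator = 12043.5 * 0.0035 = 42.15225
  Denominator = 1.05 * 35 = 36.75
  k = 42.15225 / 36.75 = 1.147 W/mK

1.147 W/mK


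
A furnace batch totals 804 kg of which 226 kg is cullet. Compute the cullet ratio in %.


Cullet ratio = (cullet mass / total batch mass) * 100
  Ratio = 226 / 804 * 100 = 28.11%

28.11%


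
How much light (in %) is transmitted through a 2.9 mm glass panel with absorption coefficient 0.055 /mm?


Beer-Lambert law: T = exp(-alpha * thickness)
  exponent = -0.055 * 2.9 = -0.1595
  T = exp(-0.1595) = 0.8526
  Percentage = 0.8526 * 100 = 85.26%

85.26%


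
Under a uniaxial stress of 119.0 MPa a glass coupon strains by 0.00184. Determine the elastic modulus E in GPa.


Young's modulus: E = stress / strain
  E = 119.0 MPa / 0.00184 = 64673.91 MPa
Convert to GPa: 64673.91 / 1000 = 64.67 GPa

64.67 GPa


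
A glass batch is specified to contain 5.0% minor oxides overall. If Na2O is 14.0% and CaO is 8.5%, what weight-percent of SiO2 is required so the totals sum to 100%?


Known pieces sum to 100%:
  SiO2 = 100 - (others + Na2O + CaO)
  SiO2 = 100 - (5.0 + 14.0 + 8.5) = 72.5%

72.5%


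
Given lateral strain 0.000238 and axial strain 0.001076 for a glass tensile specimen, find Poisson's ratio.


Poisson's ratio: nu = lateral strain / axial strain
  nu = 0.000238 / 0.001076 = 0.2212

0.2212


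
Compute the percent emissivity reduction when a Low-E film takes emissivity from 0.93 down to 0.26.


Percentage reduction = (1 - coated/uncoated) * 100
  Ratio = 0.26 / 0.93 = 0.2796
  Reduction = (1 - 0.2796) * 100 = 72.0%

72.0%


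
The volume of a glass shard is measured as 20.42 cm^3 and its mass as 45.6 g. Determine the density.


Use the definition of density:
  rho = mass / volume
  rho = 45.6 / 20.42 = 2.233 g/cm^3

2.233 g/cm^3


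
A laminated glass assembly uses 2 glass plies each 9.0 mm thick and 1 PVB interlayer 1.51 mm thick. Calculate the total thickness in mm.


Total thickness = glass contribution + PVB contribution
  Glass: 2 * 9.0 = 18.0 mm
  PVB: 1 * 1.51 = 1.51 mm
  Total = 18.0 + 1.51 = 19.51 mm

19.51 mm


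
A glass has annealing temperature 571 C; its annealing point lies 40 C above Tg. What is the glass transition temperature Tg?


Rearrange T_anneal = Tg + offset for Tg:
  Tg = T_anneal - offset = 571 - 40 = 531 C

531 C


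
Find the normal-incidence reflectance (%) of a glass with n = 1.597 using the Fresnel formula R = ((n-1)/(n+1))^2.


Fresnel reflectance at normal incidence:
  R = ((n - 1)/(n + 1))^2
  (n - 1)/(n + 1) = (1.597 - 1)/(1.597 + 1) = 0.229881
  R = 0.229881^2 = 0.0528453
  R(%) = 0.0528453 * 100 = 5.285%

5.285%


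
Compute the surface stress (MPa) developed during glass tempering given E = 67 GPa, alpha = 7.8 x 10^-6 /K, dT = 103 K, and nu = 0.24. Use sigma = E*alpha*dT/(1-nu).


Tempering stress: sigma = E * alpha * dT / (1 - nu)
  E (MPa) = 67 * 1000 = 67000
  Numerator = 67000 * (7.8 x 10^-6) * 103 = 53.8278
  Denominator = 1 - 0.24 = 0.76
  sigma = 53.8278 / 0.76 = 70.8 MPa

70.8 MPa


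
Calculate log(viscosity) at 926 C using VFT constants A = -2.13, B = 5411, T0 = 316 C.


VFT equation: log(eta) = A + B / (T - T0)
  T - T0 = 926 - 316 = 610
  B / (T - T0) = 5411 / 610 = 8.87
  log(eta) = -2.13 + 8.87 = 6.74

6.74


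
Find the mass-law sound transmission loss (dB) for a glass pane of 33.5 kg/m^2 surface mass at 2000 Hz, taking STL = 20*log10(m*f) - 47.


Mass law: STL = 20 * log10(m * f) - 47
  m * f = 33.5 * 2000 = 67000
  log10(67000) = 4.82607
  STL = 20 * 4.82607 - 47 = 96.5214 - 47 = 49.5 dB

49.5 dB


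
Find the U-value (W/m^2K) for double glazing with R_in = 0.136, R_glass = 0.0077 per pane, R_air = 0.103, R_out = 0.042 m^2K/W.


Total thermal resistance (series):
  R_total = R_in + R_glass + R_air + R_glass + R_out
  R_total = 0.136 + 0.0077 + 0.103 + 0.0077 + 0.042 = 0.2964 m^2K/W
U-value = 1 / R_total = 1 / 0.2964 = 3.374 W/m^2K

3.374 W/m^2K


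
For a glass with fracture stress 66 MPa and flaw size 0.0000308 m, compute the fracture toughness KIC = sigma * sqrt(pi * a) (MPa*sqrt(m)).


Fracture toughness: KIC = sigma * sqrt(pi * a)
  pi * a = pi * 0.0000308 = 0.000096761
  sqrt(pi * a) = 0.009837
  KIC = 66 * 0.009837 = 0.649 MPa*sqrt(m)

0.649 MPa*sqrt(m)


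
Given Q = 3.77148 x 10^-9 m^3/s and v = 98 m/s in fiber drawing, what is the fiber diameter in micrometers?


Cross-sectional area from continuity:
  A = Q / v = 3.77148 x 10^-9 / 98 = 3.848449 x 10^-11 m^2
Diameter from circular cross-section:
  d = sqrt(4A / pi) * 10^6 (m -> um)
  d = sqrt(4 * 3.848449 x 10^-11 / pi) * 10^6 = 7.0 um

7.0 um


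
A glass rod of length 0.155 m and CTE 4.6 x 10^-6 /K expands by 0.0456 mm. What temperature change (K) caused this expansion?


Rearrange dL = alpha * L0 * dT for dT:
  dT = dL / (alpha * L0)
  dL (m) = 0.0456 / 1000 = 0.0000456
  dT = 0.0000456 / ((4.6 x 10^-6) * 0.155) = 64.0 K

64.0 K


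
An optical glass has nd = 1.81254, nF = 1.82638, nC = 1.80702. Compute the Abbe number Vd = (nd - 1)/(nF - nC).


Abbe number formula: Vd = (nd - 1) / (nF - nC)
  nd - 1 = 1.81254 - 1 = 0.81254
  nF - nC = 1.82638 - 1.80702 = 0.01936
  Vd = 0.81254 / 0.01936 = 41.97

41.97


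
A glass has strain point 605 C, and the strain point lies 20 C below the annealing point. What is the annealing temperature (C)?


T_anneal = T_strain + gap:
  T_anneal = 605 + 20 = 625 C

625 C


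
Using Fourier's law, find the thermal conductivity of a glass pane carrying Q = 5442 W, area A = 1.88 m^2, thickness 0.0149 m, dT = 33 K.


Fourier's law rearranged: k = Q * t / (A * dT)
  Numerator = 5442 * 0.0149 = 81.0858
  Denominator = 1.88 * 33 = 62.04
  k = 81.0858 / 62.04 = 1.307 W/mK

1.307 W/mK


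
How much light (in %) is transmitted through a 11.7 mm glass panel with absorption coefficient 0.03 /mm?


Beer-Lambert law: T = exp(-alpha * thickness)
  exponent = -0.03 * 11.7 = -0.351
  T = exp(-0.351) = 0.704
  Percentage = 0.704 * 100 = 70.4%

70.4%


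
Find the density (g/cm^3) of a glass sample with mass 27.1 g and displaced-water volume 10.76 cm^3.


Use the definition of density:
  rho = mass / volume
  rho = 27.1 / 10.76 = 2.519 g/cm^3

2.519 g/cm^3


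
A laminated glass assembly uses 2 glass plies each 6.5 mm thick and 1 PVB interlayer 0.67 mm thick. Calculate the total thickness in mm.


Total thickness = glass contribution + PVB contribution
  Glass: 2 * 6.5 = 13.0 mm
  PVB: 1 * 0.67 = 0.67 mm
  Total = 13.0 + 0.67 = 13.67 mm

13.67 mm


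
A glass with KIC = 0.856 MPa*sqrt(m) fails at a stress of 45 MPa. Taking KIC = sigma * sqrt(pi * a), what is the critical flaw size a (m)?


Rearrange KIC = sigma * sqrt(pi * a):
  sqrt(pi * a) = KIC / sigma
  sqrt(pi * a) = 0.856 / 45 = 0.019022
  a = (KIC / sigma)^2 / pi
  a = 0.019022^2 / pi = 0.0001152 m

0.0001152 m


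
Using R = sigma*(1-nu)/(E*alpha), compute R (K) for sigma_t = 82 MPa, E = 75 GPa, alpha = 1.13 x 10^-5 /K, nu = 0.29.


Thermal shock resistance: R = sigma * (1 - nu) / (E * alpha)
  Numerator = 82 * (1 - 0.29) = 58.22
  Denominator = 75 * 1000 * (1.13 x 10^-5) = 0.8475
  R = 58.22 / 0.8475 = 68.7 K

68.7 K


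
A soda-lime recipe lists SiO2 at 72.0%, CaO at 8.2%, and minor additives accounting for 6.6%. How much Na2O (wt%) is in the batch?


Pieces sum to 100%:
  Na2O = 100 - (SiO2 + CaO + others)
  Na2O = 100 - (72.0 + 8.2 + 6.6) = 13.2%

13.2%


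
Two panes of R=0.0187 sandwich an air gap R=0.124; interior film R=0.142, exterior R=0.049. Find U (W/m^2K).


Total thermal resistance (series):
  R_total = R_in + R_glass + R_air + R_glass + R_out
  R_total = 0.142 + 0.0187 + 0.124 + 0.0187 + 0.049 = 0.3524 m^2K/W
U-value = 1 / R_total = 1 / 0.3524 = 2.838 W/m^2K

2.838 W/m^2K


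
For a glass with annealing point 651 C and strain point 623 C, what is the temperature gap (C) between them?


Gap = T_anneal - T_strain:
  gap = 651 - 623 = 28 C

28 C


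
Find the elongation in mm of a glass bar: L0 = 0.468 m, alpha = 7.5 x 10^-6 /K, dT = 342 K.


Thermal expansion formula: dL = alpha * L0 * dT
  dL = (7.5 x 10^-6) * 0.468 * 342 = 0.00120042 m
Convert to mm: 0.00120042 * 1000 = 1.2004 mm

1.2004 mm


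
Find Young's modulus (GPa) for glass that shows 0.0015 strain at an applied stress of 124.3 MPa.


Young's modulus: E = stress / strain
  E = 124.3 MPa / 0.0015 = 82866.67 MPa
Convert to GPa: 82866.67 / 1000 = 82.87 GPa

82.87 GPa


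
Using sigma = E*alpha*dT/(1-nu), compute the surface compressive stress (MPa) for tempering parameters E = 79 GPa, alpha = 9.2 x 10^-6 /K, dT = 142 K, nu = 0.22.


Tempering stress: sigma = E * alpha * dT / (1 - nu)
  E (MPa) = 79 * 1000 = 79000
  Numerator = 79000 * (9.2 x 10^-6) * 142 = 103.2056
  Denominator = 1 - 0.22 = 0.78
  sigma = 103.2056 / 0.78 = 132.3 MPa

132.3 MPa


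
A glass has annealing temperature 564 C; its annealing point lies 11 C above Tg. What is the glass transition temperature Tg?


Rearrange T_anneal = Tg + offset for Tg:
  Tg = T_anneal - offset = 564 - 11 = 553 C

553 C


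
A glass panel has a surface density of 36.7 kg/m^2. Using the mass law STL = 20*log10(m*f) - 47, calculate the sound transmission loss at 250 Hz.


Mass law: STL = 20 * log10(m * f) - 47
  m * f = 36.7 * 250 = 9175
  log10(9175) = 3.96261
  STL = 20 * 3.96261 - 47 = 79.2522 - 47 = 32.3 dB

32.3 dB


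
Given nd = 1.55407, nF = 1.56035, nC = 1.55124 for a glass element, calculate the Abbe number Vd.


Abbe number formula: Vd = (nd - 1) / (nF - nC)
  nd - 1 = 1.55407 - 1 = 0.55407
  nF - nC = 1.56035 - 1.55124 = 0.00911
  Vd = 0.55407 / 0.00911 = 60.82

60.82


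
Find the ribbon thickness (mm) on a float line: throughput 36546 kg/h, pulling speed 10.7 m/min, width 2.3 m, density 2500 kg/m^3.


Ribbon cross-section from mass balance:
  Volume rate = throughput / density = 36546 / 2500 = 14.6184 m^3/h
  thickness = volume rate / (speed * 60 * width), i.e.
  thickness = throughput / (60 * speed * width * density) * 1000
  thickness = 36546 / (60 * 10.7 * 2.3 * 2500) * 1000 = 9.9 mm

9.9 mm


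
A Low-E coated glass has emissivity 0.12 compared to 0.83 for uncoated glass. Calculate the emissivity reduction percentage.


Percentage reduction = (1 - coated/uncoated) * 100
  Ratio = 0.12 / 0.83 = 0.1446
  Reduction = (1 - 0.1446) * 100 = 85.5%

85.5%


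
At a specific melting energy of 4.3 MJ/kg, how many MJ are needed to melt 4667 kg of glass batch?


Total energy = mass * specific energy
  E = 4667 * 4.3 = 20068.1 MJ

20068.1 MJ


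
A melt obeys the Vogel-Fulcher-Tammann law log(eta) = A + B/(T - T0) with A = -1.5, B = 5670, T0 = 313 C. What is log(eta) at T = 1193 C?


VFT equation: log(eta) = A + B / (T - T0)
  T - T0 = 1193 - 313 = 880
  B / (T - T0) = 5670 / 880 = 6.443
  log(eta) = -1.5 + 6.443 = 4.943

4.943


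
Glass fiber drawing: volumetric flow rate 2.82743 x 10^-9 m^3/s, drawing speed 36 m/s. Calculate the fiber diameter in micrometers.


Cross-sectional area from continuity:
  A = Q / v = 2.82743 x 10^-9 / 36 = 7.853972 x 10^-11 m^2
Diameter from circular cross-section:
  d = sqrt(4A / pi) * 10^6 (m -> um)
  d = sqrt(4 * 7.853972 x 10^-11 / pi) * 10^6 = 10.0 um

10.0 um


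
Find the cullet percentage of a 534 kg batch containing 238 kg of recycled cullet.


Cullet ratio = (cullet mass / total batch mass) * 100
  Ratio = 238 / 534 * 100 = 44.57%

44.57%


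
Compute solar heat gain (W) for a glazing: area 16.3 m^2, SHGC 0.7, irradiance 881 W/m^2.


Solar heat gain: Q = Area * SHGC * Irradiance
  Q = 16.3 * 0.7 * 881 = 10052.2 W

10052.2 W


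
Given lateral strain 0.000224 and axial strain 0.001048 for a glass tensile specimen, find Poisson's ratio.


Poisson's ratio: nu = lateral strain / axial strain
  nu = 0.000224 / 0.001048 = 0.2137

0.2137


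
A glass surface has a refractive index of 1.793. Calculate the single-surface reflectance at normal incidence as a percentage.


Fresnel reflectance at normal incidence:
  R = ((n - 1)/(n + 1))^2
  (n - 1)/(n + 1) = (1.793 - 1)/(1.793 + 1) = 0.283924
  R = 0.283924^2 = 0.0806128
  R(%) = 0.0806128 * 100 = 8.061%

8.061%


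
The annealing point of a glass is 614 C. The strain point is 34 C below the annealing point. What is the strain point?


Strain point = annealing point - difference:
  T_strain = 614 - 34 = 580 C

580 C


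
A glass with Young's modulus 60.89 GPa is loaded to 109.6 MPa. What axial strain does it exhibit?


Rearrange E = sigma / epsilon:
  epsilon = sigma / E
  E (MPa) = 60.89 * 1000 = 60890
  epsilon = 109.6 / 60890 = 0.0018

0.0018


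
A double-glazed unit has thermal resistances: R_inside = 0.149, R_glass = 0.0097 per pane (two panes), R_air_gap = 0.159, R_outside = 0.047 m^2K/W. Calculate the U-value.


Total thermal resistance (series):
  R_total = R_in + R_glass + R_air + R_glass + R_out
  R_total = 0.149 + 0.0097 + 0.159 + 0.0097 + 0.047 = 0.3744 m^2K/W
U-value = 1 / R_total = 1 / 0.3744 = 2.671 W/m^2K

2.671 W/m^2K


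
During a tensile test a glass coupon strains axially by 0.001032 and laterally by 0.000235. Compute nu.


Poisson's ratio: nu = lateral strain / axial strain
  nu = 0.000235 / 0.001032 = 0.2277

0.2277


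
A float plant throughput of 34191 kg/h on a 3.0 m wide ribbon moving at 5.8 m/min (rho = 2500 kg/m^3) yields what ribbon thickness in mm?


Ribbon cross-section from mass balance:
  Volume rate = throughput / density = 34191 / 2500 = 13.6764 m^3/h
  thickness = volume rate / (speed * 60 * width), i.e.
  thickness = throughput / (60 * speed * width * density) * 1000
  thickness = 34191 / (60 * 5.8 * 3.0 * 2500) * 1000 = 13.1 mm

13.1 mm


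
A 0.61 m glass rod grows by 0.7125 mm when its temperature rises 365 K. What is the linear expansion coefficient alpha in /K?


Rearrange dL = alpha * L0 * dT for alpha:
  alpha = dL / (L0 * dT)
  alpha = (0.7125 / 1000) / (0.61 * 365) = 0.0000032 /K = 3.2 x 10^-6 /K

3.2 x 10^-6 /K


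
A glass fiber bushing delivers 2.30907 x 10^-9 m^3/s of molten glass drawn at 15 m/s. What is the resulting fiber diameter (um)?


Cross-sectional area from continuity:
  A = Q / v = 2.30907 x 10^-9 / 15 = 1.53938 x 10^-10 m^2
Diameter from circular cross-section:
  d = sqrt(4A / pi) * 10^6 (m -> um)
  d = sqrt(4 * 1.53938 x 10^-10 / pi) * 10^6 = 14.0 um

14.0 um


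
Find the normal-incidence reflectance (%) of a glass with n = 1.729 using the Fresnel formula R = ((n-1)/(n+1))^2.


Fresnel reflectance at normal incidence:
  R = ((n - 1)/(n + 1))^2
  (n - 1)/(n + 1) = (1.729 - 1)/(1.729 + 1) = 0.267131
  R = 0.267131^2 = 0.071359
  R(%) = 0.071359 * 100 = 7.136%

7.136%


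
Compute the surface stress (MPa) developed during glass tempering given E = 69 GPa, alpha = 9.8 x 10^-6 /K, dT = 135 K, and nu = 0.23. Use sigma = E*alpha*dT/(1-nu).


Tempering stress: sigma = E * alpha * dT / (1 - nu)
  E (MPa) = 69 * 1000 = 69000
  Numerator = 69000 * (9.8 x 10^-6) * 135 = 91.287
  Denominator = 1 - 0.23 = 0.77
  sigma = 91.287 / 0.77 = 118.6 MPa

118.6 MPa


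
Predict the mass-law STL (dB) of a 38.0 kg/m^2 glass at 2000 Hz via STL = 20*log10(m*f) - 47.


Mass law: STL = 20 * log10(m * f) - 47
  m * f = 38.0 * 2000 = 76000
  log10(76000) = 4.88081
  STL = 20 * 4.88081 - 47 = 97.6162 - 47 = 50.6 dB

50.6 dB


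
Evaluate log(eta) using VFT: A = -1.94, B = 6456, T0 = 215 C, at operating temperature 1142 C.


VFT equation: log(eta) = A + B / (T - T0)
  T - T0 = 1142 - 215 = 927
  B / (T - T0) = 6456 / 927 = 6.964
  log(eta) = -1.94 + 6.964 = 5.024

5.024


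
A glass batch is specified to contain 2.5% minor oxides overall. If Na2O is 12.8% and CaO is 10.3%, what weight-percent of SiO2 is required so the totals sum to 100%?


Known pieces sum to 100%:
  SiO2 = 100 - (others + Na2O + CaO)
  SiO2 = 100 - (2.5 + 12.8 + 10.3) = 74.4%

74.4%


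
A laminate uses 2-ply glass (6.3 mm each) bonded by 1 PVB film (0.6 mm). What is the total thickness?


Total thickness = glass contribution + PVB contribution
  Glass: 2 * 6.3 = 12.6 mm
  PVB: 1 * 0.6 = 0.6 mm
  Total = 12.6 + 0.6 = 13.2 mm

13.2 mm


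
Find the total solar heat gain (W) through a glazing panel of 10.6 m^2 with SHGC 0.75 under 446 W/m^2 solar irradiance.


Solar heat gain: Q = Area * SHGC * Irradiance
  Q = 10.6 * 0.75 * 446 = 3545.7 W

3545.7 W


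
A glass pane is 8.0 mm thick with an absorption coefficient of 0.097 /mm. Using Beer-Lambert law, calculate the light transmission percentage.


Beer-Lambert law: T = exp(-alpha * thickness)
  exponent = -0.097 * 8.0 = -0.776
  T = exp(-0.776) = 0.4602
  Percentage = 0.4602 * 100 = 46.02%

46.02%


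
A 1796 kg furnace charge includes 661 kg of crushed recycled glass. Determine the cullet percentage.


Cullet ratio = (cullet mass / total batch mass) * 100
  Ratio = 661 / 1796 * 100 = 36.8%

36.8%


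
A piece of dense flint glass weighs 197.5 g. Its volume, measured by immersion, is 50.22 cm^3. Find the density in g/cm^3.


Use the definition of density:
  rho = mass / volume
  rho = 197.5 / 50.22 = 3.933 g/cm^3

3.933 g/cm^3


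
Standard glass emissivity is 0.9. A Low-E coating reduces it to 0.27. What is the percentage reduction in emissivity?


Percentage reduction = (1 - coated/uncoated) * 100
  Ratio = 0.27 / 0.9 = 0.3
  Reduction = (1 - 0.3) * 100 = 70.0%

70.0%


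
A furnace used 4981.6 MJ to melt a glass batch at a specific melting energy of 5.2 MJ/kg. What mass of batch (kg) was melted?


Rearrange E = m * s for m:
  m = E / s
  m = 4981.6 / 5.2 = 958.0 kg

958.0 kg


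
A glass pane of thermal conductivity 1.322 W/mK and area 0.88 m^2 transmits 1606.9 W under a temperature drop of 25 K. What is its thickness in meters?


Fourier's law: t = k * A * dT / Q
  t = 1.322 * 0.88 * 25 / 1606.9
  t = 29.084 / 1606.9 = 0.0181 m

0.0181 m


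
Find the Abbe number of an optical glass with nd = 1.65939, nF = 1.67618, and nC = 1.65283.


Abbe number formula: Vd = (nd - 1) / (nF - nC)
  nd - 1 = 1.65939 - 1 = 0.65939
  nF - nC = 1.67618 - 1.65283 = 0.02335
  Vd = 0.65939 / 0.02335 = 28.24

28.24


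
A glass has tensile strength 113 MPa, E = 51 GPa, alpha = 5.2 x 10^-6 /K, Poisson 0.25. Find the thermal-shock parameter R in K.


Thermal shock resistance: R = sigma * (1 - nu) / (E * alpha)
  Numerator = 113 * (1 - 0.25) = 84.75
  Denominator = 51 * 1000 * (5.2 x 10^-6) = 0.2652
  R = 84.75 / 0.2652 = 319.6 K

319.6 K


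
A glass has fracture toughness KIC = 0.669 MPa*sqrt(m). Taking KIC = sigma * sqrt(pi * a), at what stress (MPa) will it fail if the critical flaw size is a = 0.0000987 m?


Rearrange KIC = sigma * sqrt(pi * a):
  sigma = KIC / sqrt(pi * a)
  sqrt(pi * 0.0000987) = 0.017609
  sigma = 0.669 / 0.017609 = 37.99 MPa

37.99 MPa


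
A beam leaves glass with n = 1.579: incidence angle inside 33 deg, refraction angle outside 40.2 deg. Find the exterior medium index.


Apply Snell's law: n1 * sin(theta1) = n2 * sin(theta2)
  n2 = n1 * sin(theta1) / sin(theta2)
  sin(33) = 0.544639
  sin(40.2) = 0.645458
  n2 = 1.579 * 0.544639 / 0.645458 = 1.3324

1.3324


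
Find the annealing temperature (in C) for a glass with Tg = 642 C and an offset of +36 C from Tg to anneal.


The annealing temperature is Tg plus the offset:
  T_anneal = 642 + 36 = 678 C

678 C


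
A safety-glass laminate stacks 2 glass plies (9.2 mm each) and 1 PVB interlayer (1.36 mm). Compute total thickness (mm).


Total thickness = glass contribution + PVB contribution
  Glass: 2 * 9.2 = 18.4 mm
  PVB: 1 * 1.36 = 1.36 mm
  Total = 18.4 + 1.36 = 19.76 mm

19.76 mm


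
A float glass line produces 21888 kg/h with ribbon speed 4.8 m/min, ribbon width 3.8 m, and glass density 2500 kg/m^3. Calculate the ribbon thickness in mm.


Ribbon cross-section from mass balance:
  Volume rate = throughput / density = 21888 / 2500 = 8.7552 m^3/h
  thickness = volume rate / (speed * 60 * width), i.e.
  thickness = throughput / (60 * speed * width * density) * 1000
  thickness = 21888 / (60 * 4.8 * 3.8 * 2500) * 1000 = 8.0 mm

8.0 mm


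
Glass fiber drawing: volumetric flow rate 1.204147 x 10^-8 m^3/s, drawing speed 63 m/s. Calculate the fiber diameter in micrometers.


Cross-sectional area from continuity:
  A = Q / v = 1.204147 x 10^-8 / 63 = 1.911344 x 10^-10 m^2
Diameter from circular cross-section:
  d = sqrt(4A / pi) * 10^6 (m -> um)
  d = sqrt(4 * 1.911344 x 10^-10 / pi) * 10^6 = 15.6 um

15.6 um


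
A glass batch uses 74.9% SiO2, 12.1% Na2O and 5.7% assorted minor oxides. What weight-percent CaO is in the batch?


Pieces sum to 100%:
  CaO = 100 - (SiO2 + Na2O + others)
  CaO = 100 - (74.9 + 12.1 + 5.7) = 7.3%

7.3%


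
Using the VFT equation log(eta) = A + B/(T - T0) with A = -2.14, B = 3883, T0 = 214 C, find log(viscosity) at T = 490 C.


VFT equation: log(eta) = A + B / (T - T0)
  T - T0 = 490 - 214 = 276
  B / (T - T0) = 3883 / 276 = 14.069
  log(eta) = -2.14 + 14.069 = 11.929

11.929


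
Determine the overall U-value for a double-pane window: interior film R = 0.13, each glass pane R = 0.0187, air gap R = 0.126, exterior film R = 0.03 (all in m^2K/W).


Total thermal resistance (series):
  R_total = R_in + R_glass + R_air + R_glass + R_out
  R_total = 0.13 + 0.0187 + 0.126 + 0.0187 + 0.03 = 0.3234 m^2K/W
U-value = 1 / R_total = 1 / 0.3234 = 3.092 W/m^2K

3.092 W/m^2K


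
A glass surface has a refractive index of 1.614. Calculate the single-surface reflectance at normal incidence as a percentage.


Fresnel reflectance at normal incidence:
  R = ((n - 1)/(n + 1))^2
  (n - 1)/(n + 1) = (1.614 - 1)/(1.614 + 1) = 0.234889
  R = 0.234889^2 = 0.0551728
  R(%) = 0.0551728 * 100 = 5.517%

5.517%


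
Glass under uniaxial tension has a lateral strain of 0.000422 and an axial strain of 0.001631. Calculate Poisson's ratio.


Poisson's ratio: nu = lateral strain / axial strain
  nu = 0.000422 / 0.001631 = 0.2587

0.2587


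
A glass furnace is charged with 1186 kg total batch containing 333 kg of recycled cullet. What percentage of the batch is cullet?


Cullet ratio = (cullet mass / total batch mass) * 100
  Ratio = 333 / 1186 * 100 = 28.08%

28.08%


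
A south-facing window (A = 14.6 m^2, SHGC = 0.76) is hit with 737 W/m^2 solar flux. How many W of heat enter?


Solar heat gain: Q = Area * SHGC * Irradiance
  Q = 14.6 * 0.76 * 737 = 8177.8 W

8177.8 W


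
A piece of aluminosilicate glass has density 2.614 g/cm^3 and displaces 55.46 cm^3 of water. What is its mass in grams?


Rearrange rho = m / V:
  m = rho * V
  m = 2.614 * 55.46 = 144.972 g

144.972 g


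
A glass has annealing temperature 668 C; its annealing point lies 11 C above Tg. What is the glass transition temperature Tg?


Rearrange T_anneal = Tg + offset for Tg:
  Tg = T_anneal - offset = 668 - 11 = 657 C

657 C


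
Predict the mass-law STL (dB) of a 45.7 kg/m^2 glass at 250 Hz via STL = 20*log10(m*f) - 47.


Mass law: STL = 20 * log10(m * f) - 47
  m * f = 45.7 * 250 = 11425
  log10(11425) = 4.05786
  STL = 20 * 4.05786 - 47 = 81.1572 - 47 = 34.2 dB

34.2 dB


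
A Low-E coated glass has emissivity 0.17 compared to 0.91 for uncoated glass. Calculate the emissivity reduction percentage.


Percentage reduction = (1 - coated/uncoated) * 100
  Ratio = 0.17 / 0.91 = 0.1868
  Reduction = (1 - 0.1868) * 100 = 81.3%

81.3%


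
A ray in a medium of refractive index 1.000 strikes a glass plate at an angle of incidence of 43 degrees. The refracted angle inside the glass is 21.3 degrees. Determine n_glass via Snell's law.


Apply Snell's law: n1 * sin(theta1) = n2 * sin(theta2)
  n2 = n1 * sin(theta1) / sin(theta2)
  sin(43) = 0.681998
  sin(21.3) = 0.363251
  n2 = 1.000 * 0.681998 / 0.363251 = 1.8775

1.8775


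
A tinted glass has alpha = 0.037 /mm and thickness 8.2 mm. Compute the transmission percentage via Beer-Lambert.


Beer-Lambert law: T = exp(-alpha * thickness)
  exponent = -0.037 * 8.2 = -0.3034
  T = exp(-0.3034) = 0.7383
  Percentage = 0.7383 * 100 = 73.83%

73.83%


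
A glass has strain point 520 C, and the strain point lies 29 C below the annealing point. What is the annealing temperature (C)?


T_anneal = T_strain + gap:
  T_anneal = 520 + 29 = 549 C

549 C


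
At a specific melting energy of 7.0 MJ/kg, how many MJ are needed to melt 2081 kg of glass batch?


Total energy = mass * specific energy
  E = 2081 * 7.0 = 14567 MJ

14567 MJ


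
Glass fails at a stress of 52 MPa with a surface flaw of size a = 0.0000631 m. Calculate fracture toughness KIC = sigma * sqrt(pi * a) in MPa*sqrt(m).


Fracture toughness: KIC = sigma * sqrt(pi * a)
  pi * a = pi * 0.0000631 = 0.000198234
  sqrt(pi * a) = 0.01408
  KIC = 52 * 0.01408 = 0.732 MPa*sqrt(m)

0.732 MPa*sqrt(m)


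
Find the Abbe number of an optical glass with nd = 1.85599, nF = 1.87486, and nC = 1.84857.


Abbe number formula: Vd = (nd - 1) / (nF - nC)
  nd - 1 = 1.85599 - 1 = 0.85599
  nF - nC = 1.87486 - 1.84857 = 0.02629
  Vd = 0.85599 / 0.02629 = 32.56

32.56


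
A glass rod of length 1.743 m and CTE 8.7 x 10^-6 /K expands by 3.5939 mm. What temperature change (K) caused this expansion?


Rearrange dL = alpha * L0 * dT for dT:
  dT = dL / (alpha * L0)
  dL (m) = 3.5939 / 1000 = 0.0035939
  dT = 0.0035939 / ((8.7 x 10^-6) * 1.743) = 237.0 K

237.0 K


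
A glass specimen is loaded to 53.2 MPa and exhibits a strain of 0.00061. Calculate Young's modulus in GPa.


Young's modulus: E = stress / strain
  E = 53.2 MPa / 0.00061 = 87213.11 MPa
Convert to GPa: 87213.11 / 1000 = 87.21 GPa

87.21 GPa


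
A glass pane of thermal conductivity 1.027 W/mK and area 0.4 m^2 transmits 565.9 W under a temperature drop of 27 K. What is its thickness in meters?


Fourier's law: t = k * A * dT / Q
  t = 1.027 * 0.4 * 27 / 565.9
  t = 11.0916 / 565.9 = 0.0196 m

0.0196 m


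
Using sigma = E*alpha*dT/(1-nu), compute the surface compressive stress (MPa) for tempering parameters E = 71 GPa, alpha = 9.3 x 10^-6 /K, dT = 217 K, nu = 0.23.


Tempering stress: sigma = E * alpha * dT / (1 - nu)
  E (MPa) = 71 * 1000 = 71000
  Numerator = 71000 * (9.3 x 10^-6) * 217 = 143.2851
  Denominator = 1 - 0.23 = 0.77
  sigma = 143.2851 / 0.77 = 186.1 MPa

186.1 MPa


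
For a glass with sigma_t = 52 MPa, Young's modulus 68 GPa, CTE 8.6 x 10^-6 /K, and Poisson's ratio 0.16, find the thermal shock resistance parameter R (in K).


Thermal shock resistance: R = sigma * (1 - nu) / (E * alpha)
  Numerator = 52 * (1 - 0.16) = 43.68
  Denominator = 68 * 1000 * (8.6 x 10^-6) = 0.5848
  R = 43.68 / 0.5848 = 74.7 K

74.7 K


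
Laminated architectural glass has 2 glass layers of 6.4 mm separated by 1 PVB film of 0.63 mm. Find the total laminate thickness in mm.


Total thickness = glass contribution + PVB contribution
  Glass: 2 * 6.4 = 12.8 mm
  PVB: 1 * 0.63 = 0.63 mm
  Total = 12.8 + 0.63 = 13.43 mm

13.43 mm


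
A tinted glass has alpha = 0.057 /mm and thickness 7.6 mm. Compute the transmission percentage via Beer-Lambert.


Beer-Lambert law: T = exp(-alpha * thickness)
  exponent = -0.057 * 7.6 = -0.4332
  T = exp(-0.4332) = 0.6484
  Percentage = 0.6484 * 100 = 64.84%

64.84%


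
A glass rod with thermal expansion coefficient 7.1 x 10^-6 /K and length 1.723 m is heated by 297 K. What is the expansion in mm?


Thermal expansion formula: dL = alpha * L0 * dT
  dL = (7.1 x 10^-6) * 1.723 * 297 = 0.00363329 m
Convert to mm: 0.00363329 * 1000 = 3.6333 mm

3.6333 mm


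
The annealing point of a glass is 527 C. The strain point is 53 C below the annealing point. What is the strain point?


Strain point = annealing point - difference:
  T_strain = 527 - 53 = 474 C

474 C


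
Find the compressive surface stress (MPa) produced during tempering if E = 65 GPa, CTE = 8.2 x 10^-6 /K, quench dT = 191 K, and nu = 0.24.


Tempering stress: sigma = E * alpha * dT / (1 - nu)
  E (MPa) = 65 * 1000 = 65000
  Numerator = 65000 * (8.2 x 10^-6) * 191 = 101.803
  Denominator = 1 - 0.24 = 0.76
  sigma = 101.803 / 0.76 = 134.0 MPa

134.0 MPa


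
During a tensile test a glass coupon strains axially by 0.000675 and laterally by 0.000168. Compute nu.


Poisson's ratio: nu = lateral strain / axial strain
  nu = 0.000168 / 0.000675 = 0.2489

0.2489


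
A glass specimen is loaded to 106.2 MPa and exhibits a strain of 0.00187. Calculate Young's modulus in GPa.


Young's modulus: E = stress / strain
  E = 106.2 MPa / 0.00187 = 56791.44 MPa
Convert to GPa: 56791.44 / 1000 = 56.79 GPa

56.79 GPa


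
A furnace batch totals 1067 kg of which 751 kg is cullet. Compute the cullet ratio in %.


Cullet ratio = (cullet mass / total batch mass) * 100
  Ratio = 751 / 1067 * 100 = 70.38%

70.38%


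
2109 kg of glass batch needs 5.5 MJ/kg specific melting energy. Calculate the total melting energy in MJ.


Total energy = mass * specific energy
  E = 2109 * 5.5 = 11599.5 MJ

11599.5 MJ


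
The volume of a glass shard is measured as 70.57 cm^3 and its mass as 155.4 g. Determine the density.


Use the definition of density:
  rho = mass / volume
  rho = 155.4 / 70.57 = 2.202 g/cm^3

2.202 g/cm^3


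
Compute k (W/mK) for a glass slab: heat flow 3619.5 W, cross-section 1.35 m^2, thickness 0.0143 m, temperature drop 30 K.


Fourier's law rearranged: k = Q * t / (A * dT)
  Numerator = 3619.5 * 0.0143 = 51.75885
  Denominator = 1.35 * 30 = 40.5
  k = 51.75885 / 40.5 = 1.278 W/mK

1.278 W/mK


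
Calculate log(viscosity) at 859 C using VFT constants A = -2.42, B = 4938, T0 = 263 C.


VFT equation: log(eta) = A + B / (T - T0)
  T - T0 = 859 - 263 = 596
  B / (T - T0) = 4938 / 596 = 8.285
  log(eta) = -2.42 + 8.285 = 5.865

5.865


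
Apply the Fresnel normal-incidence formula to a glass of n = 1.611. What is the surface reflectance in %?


Fresnel reflectance at normal incidence:
  R = ((n - 1)/(n + 1))^2
  (n - 1)/(n + 1) = (1.611 - 1)/(1.611 + 1) = 0.23401
  R = 0.23401^2 = 0.0547607
  R(%) = 0.0547607 * 100 = 5.476%

5.476%


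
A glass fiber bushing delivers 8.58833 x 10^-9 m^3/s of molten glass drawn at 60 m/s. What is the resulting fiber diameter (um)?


Cross-sectional area from continuity:
  A = Q / v = 8.58833 x 10^-9 / 60 = 1.431388 x 10^-10 m^2
Diameter from circular cross-section:
  d = sqrt(4A / pi) * 10^6 (m -> um)
  d = sqrt(4 * 1.431388 x 10^-10 / pi) * 10^6 = 13.5 um

13.5 um


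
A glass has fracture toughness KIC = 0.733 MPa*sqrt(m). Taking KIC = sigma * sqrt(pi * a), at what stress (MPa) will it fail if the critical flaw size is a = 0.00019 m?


Rearrange KIC = sigma * sqrt(pi * a):
  sigma = KIC / sqrt(pi * a)
  sqrt(pi * 0.00019) = 0.024432
  sigma = 0.733 / 0.024432 = 30.0 MPa

30.0 MPa


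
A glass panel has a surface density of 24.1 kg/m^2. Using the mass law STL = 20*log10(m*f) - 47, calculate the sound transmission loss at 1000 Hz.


Mass law: STL = 20 * log10(m * f) - 47
  m * f = 24.1 * 1000 = 24100
  log10(24100) = 4.38202
  STL = 20 * 4.38202 - 47 = 87.6404 - 47 = 40.6 dB

40.6 dB


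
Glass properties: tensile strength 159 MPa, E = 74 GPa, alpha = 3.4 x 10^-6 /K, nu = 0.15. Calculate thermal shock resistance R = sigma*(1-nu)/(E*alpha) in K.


Thermal shock resistance: R = sigma * (1 - nu) / (E * alpha)
  Numerator = 159 * (1 - 0.15) = 135.15
  Denominator = 74 * 1000 * (3.4 x 10^-6) = 0.2516
  R = 135.15 / 0.2516 = 537.2 K

537.2 K


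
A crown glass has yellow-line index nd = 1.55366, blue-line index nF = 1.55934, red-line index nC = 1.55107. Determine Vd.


Abbe number formula: Vd = (nd - 1) / (nF - nC)
  nd - 1 = 1.55366 - 1 = 0.55366
  nF - nC = 1.55934 - 1.55107 = 0.00827
  Vd = 0.55366 / 0.00827 = 66.95

66.95


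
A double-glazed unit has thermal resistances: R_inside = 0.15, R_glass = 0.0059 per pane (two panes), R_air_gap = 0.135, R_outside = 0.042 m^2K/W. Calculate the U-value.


Total thermal resistance (series):
  R_total = R_in + R_glass + R_air + R_glass + R_out
  R_total = 0.15 + 0.0059 + 0.135 + 0.0059 + 0.042 = 0.3388 m^2K/W
U-value = 1 / R_total = 1 / 0.3388 = 2.952 W/m^2K

2.952 W/m^2K


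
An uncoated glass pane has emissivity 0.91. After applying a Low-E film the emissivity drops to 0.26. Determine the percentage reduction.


Percentage reduction = (1 - coated/uncoated) * 100
  Ratio = 0.26 / 0.91 = 0.2857
  Reduction = (1 - 0.2857) * 100 = 71.4%

71.4%


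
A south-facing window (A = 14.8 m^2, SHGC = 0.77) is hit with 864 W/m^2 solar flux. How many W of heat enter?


Solar heat gain: Q = Area * SHGC * Irradiance
  Q = 14.8 * 0.77 * 864 = 9846.1 W

9846.1 W


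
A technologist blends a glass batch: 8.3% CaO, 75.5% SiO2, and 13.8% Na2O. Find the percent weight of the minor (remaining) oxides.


Sum the three major oxides:
  SiO2 + Na2O + CaO = 75.5 + 13.8 + 8.3 = 97.6%
Subtract from 100%:
  Others = 100 - 97.6 = 2.4%

2.4%


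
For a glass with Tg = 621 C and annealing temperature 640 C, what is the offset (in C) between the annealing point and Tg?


Offset = T_anneal - Tg:
  offset = 640 - 621 = 19 C

19 C


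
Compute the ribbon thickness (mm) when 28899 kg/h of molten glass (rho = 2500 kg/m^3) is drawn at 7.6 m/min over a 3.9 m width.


Ribbon cross-section from mass balance:
  Volume rate = throughput / density = 28899 / 2500 = 11.5596 m^3/h
  thickness = volume rate / (speed * 60 * width), i.e.
  thickness = throughput / (60 * speed * width * density) * 1000
  thickness = 28899 / (60 * 7.6 * 3.9 * 2500) * 1000 = 6.5 mm

6.5 mm


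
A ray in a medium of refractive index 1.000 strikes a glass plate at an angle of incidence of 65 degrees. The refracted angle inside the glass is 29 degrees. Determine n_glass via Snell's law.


Apply Snell's law: n1 * sin(theta1) = n2 * sin(theta2)
  n2 = n1 * sin(theta1) / sin(theta2)
  sin(65) = 0.906308
  sin(29) = 0.48481
  n2 = 1.000 * 0.906308 / 0.48481 = 1.8694

1.8694


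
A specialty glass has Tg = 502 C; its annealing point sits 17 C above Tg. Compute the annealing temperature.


The annealing temperature is Tg plus the offset:
  T_anneal = 502 + 17 = 519 C

519 C


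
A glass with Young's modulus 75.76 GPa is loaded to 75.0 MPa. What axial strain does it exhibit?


Rearrange E = sigma / epsilon:
  epsilon = sigma / E
  E (MPa) = 75.76 * 1000 = 75760
  epsilon = 75.0 / 75760 = 0.00099

0.00099


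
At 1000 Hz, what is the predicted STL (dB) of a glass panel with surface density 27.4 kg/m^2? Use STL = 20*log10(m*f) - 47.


Mass law: STL = 20 * log10(m * f) - 47
  m * f = 27.4 * 1000 = 27400
  log10(27400) = 4.43775
  STL = 20 * 4.43775 - 47 = 88.755 - 47 = 41.8 dB

41.8 dB


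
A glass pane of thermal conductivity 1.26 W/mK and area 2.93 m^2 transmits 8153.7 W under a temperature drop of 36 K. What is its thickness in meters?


Fourier's law: t = k * A * dT / Q
  t = 1.26 * 2.93 * 36 / 8153.7
  t = 132.9048 / 8153.7 = 0.0163 m

0.0163 m


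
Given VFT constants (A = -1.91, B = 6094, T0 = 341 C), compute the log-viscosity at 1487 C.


VFT equation: log(eta) = A + B / (T - T0)
  T - T0 = 1487 - 341 = 1146
  B / (T - T0) = 6094 / 1146 = 5.318
  log(eta) = -1.91 + 5.318 = 3.408

3.408


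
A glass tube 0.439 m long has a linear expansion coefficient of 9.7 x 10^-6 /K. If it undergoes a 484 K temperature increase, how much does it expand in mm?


Thermal expansion formula: dL = alpha * L0 * dT
  dL = (9.7 x 10^-6) * 0.439 * 484 = 0.00206102 m
Convert to mm: 0.00206102 * 1000 = 2.061 mm

2.061 mm


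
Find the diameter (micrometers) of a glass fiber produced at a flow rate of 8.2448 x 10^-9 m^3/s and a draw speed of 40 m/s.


Cross-sectional area from continuity:
  A = Q / v = 8.2448 x 10^-9 / 40 = 2.0612 x 10^-10 m^2
Diameter from circular cross-section:
  d = sqrt(4A / pi) * 10^6 (m -> um)
  d = sqrt(4 * 2.0612 x 10^-10 / pi) * 10^6 = 16.2 um

16.2 um


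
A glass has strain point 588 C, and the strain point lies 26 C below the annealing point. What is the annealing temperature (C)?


T_anneal = T_strain + gap:
  T_anneal = 588 + 26 = 614 C

614 C


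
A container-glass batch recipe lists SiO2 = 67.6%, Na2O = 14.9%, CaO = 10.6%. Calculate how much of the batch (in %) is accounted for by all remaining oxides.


Sum the three major oxides:
  SiO2 + Na2O + CaO = 67.6 + 14.9 + 10.6 = 93.1%
Subtract from 100%:
  Others = 100 - 93.1 = 6.9%

6.9%


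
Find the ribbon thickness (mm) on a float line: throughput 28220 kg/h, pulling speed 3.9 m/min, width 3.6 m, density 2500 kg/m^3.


Ribbon cross-section from mass balance:
  Volume rate = throughput / density = 28220 / 2500 = 11.288 m^3/h
  thickness = volume rate / (speed * 60 * width), i.e.
  thickness = throughput / (60 * speed * width * density) * 1000
  thickness = 28220 / (60 * 3.9 * 3.6 * 2500) * 1000 = 13.4 mm

13.4 mm
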